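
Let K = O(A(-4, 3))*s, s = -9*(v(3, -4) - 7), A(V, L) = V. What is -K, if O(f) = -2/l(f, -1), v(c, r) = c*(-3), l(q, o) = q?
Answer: -72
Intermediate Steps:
v(c, r) = -3*c
O(f) = -2/f
s = 144 (s = -9*(-3*3 - 7) = -9*(-9 - 7) = -9*(-16) = 144)
K = 72 (K = -2/(-4)*144 = -2*(-¼)*144 = (½)*144 = 72)
-K = -1*72 = -72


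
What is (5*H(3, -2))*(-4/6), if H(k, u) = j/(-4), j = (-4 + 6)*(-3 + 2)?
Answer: -5/3 ≈ -1.6667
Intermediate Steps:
j = -2 (j = 2*(-1) = -2)
H(k, u) = ½ (H(k, u) = -2/(-4) = -2*(-¼) = ½)
(5*H(3, -2))*(-4/6) = (5*(½))*(-4/6) = 5*(-4*⅙)/2 = (5/2)*(-⅔) = -5/3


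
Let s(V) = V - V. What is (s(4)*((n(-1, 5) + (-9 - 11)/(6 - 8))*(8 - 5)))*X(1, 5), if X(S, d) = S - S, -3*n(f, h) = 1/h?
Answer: 0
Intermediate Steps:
n(f, h) = -1/(3*h)
s(V) = 0
X(S, d) = 0
(s(4)*((n(-1, 5) + (-9 - 11)/(6 - 8))*(8 - 5)))*X(1, 5) = (0*((-⅓/5 + (-9 - 11)/(6 - 8))*(8 - 5)))*0 = (0*((-⅓*⅕ - 20/(-2))*3))*0 = (0*((-1/15 - 20*(-½))*3))*0 = (0*((-1/15 + 10)*3))*0 = (0*((149/15)*3))*0 = (0*(149/5))*0 = 0*0 = 0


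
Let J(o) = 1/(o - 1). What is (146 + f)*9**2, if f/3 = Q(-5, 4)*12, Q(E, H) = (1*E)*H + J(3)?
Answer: -45036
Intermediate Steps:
J(o) = 1/(-1 + o)
Q(E, H) = 1/2 + E*H (Q(E, H) = (1*E)*H + 1/(-1 + 3) = E*H + 1/2 = 1/2 + E*H)
f = -702 (f = 3*((1/2 - 5*4)*12) = 3*((1/2 - 20)*12) = 3*(-39/2*12) = 3*(-234) = -702)
(146 + f)*9**2 = (146 - 702)*9**2 = -556*81 = -45036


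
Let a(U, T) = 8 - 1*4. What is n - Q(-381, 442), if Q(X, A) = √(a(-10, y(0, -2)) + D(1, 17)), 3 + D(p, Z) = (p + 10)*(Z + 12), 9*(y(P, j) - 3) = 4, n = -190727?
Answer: -190727 - 8*√5 ≈ -1.9075e+5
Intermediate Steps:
y(P, j) = 31/9 (y(P, j) = 3 + (⅑)*4 = 3 + 4/9 = 31/9)
a(U, T) = 4 (a(U, T) = 8 - 4 = 4)
D(p, Z) = -3 + (10 + p)*(12 + Z) (D(p, Z) = -3 + (p + 10)*(Z + 12) = -3 + (10 + p)*(12 + Z))
Q(X, A) = 8*√5 (Q(X, A) = √(4 + (117 + 10*17 + 12*1 + 17*1)) = √(4 + (117 + 170 + 12 + 17)) = √(4 + 316) = √320 = 8*√5)
n - Q(-381, 442) = -190727 - 8*√5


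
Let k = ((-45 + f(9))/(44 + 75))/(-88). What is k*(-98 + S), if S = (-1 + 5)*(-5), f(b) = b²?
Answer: 531/1309 ≈ 0.40565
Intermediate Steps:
S = -20 (S = 4*(-5) = -20)
k = -9/2618 (k = ((-45 + 9²)/(44 + 75))/(-88) = ((-45 + 81)/119)*(-1/88) = (36*(1/119))*(-1/88) = (36/119)*(-1/88) = -9/2618 ≈ -0.0034377)
k*(-98 + S) = -9*(-98 - 20)/2618 = -9/2618*(-118) = 531/1309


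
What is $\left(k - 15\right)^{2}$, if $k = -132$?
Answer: $21609$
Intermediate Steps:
$\left(k - 15\right)^{2} = \left(-132 - 15\right)^{2} = \left(-147\right)^{2} = 21609$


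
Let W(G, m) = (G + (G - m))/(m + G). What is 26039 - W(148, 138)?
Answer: 3723498/143 ≈ 26038.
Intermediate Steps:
W(G, m) = (-m + 2*G)/(G + m)
26039 - W(148, 138) = 26039 - (-1*138 + 2*148)/(148 + 138) = 26039 - (-138 + 296)/286 = 26039 - 158/286 = 26039 - 1*79/143 = 26039 - 79/143 = 3723498/143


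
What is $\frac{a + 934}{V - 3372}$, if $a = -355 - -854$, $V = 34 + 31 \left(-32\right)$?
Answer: $- \frac{1433}{4330} \approx -0.33095$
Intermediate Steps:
$V = -958$ ($V = 34 - 992 = -958$)
$a = 499$ ($a = -355 + 854 = 499$)
$\frac{a + 934}{V - 3372} = \frac{499 + 934}{-958 - 3372} = \frac{1433}{-4330} = 1433 \left(- \frac{1}{4330}\right) = - \frac{1433}{4330}$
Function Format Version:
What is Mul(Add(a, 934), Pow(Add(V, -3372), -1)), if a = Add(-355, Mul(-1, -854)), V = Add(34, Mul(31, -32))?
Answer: Rational(-1433, 4330) ≈ -0.33095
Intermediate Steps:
V = -958 (V = Add(34, -992) = -958)
a = 499 (a = Add(-355, 854) = 499)
Mul(Add(a, 934), Pow(Add(V, -3372), -1)) = Mul(Add(499, 934), Pow(Add(-958, -3372), -1)) = Mul(1433, Pow(-4330, -1)) = Mul(1433, Rational(-1, 4330)) = Rational(-1433, 4330)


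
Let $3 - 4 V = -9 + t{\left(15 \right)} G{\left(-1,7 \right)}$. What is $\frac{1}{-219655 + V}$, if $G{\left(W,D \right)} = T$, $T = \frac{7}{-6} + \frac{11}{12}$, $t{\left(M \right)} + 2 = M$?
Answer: $- \frac{16}{3514419} \approx -4.5527 \cdot 10^{-6}$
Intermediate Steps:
$t{\left(M \right)} = -2 + M$
$T = - \frac{1}{4}$ ($T = 7 \left(- \frac{1}{6}\right) + 11 \cdot \frac{1}{12} = - \frac{7}{6} + \frac{11}{12} = - \frac{1}{4} \approx -0.25$)
$G{\left(W,D \right)} = - \frac{1}{4}$
$V = \frac{61}{16}$ ($V = \frac{3}{4} - \frac{-9 + \left(-2 + 15\right) \left(- \frac{1}{4}\right)}{4} = \frac{3}{4} - \frac{-9 + 13 \left(- \frac{1}{4}\right)}{4} = \frac{3}{4} - \frac{-9 - \frac{13}{4}}{4} = \frac{3}{4} - - \frac{49}{16} = \frac{3}{4} + \frac{49}{16} = \frac{61}{16} \approx 3.8125$)
$\frac{1}{-219655 + V} = \frac{1}{-219655 + \frac{61}{16}} = \frac{1}{- \frac{3514419}{16}} = - \frac{16}{3514419}$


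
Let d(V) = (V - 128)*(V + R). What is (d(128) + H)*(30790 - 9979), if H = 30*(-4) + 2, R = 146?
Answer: -2455698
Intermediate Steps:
d(V) = (-128 + V)*(146 + V) (d(V) = (V - 128)*(V + 146) = (-128 + V)*(146 + V))
H = -118 (H = -120 + 2 = -118)
(d(128) + H)*(30790 - 9979) = ((-18688 + 128² + 18*128) - 118)*(30790 - 9979) = ((-18688 + 16384 + 2304) - 118)*20811 = (0 - 118)*20811 = -118*20811 = -2455698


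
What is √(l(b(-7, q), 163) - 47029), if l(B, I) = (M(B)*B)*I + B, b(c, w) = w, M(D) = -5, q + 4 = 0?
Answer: I*√43773 ≈ 209.22*I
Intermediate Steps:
q = -4 (q = -4 + 0 = -4)
l(B, I) = B - 5*B*I (l(B, I) = (-5*B)*I + B = -5*B*I + B = B - 5*B*I)
√(l(b(-7, q), 163) - 47029) = √(-4*(1 - 5*163) - 47029) = √(-4*(1 - 815) - 47029) = √(-4*(-814) - 47029) = √(3256 - 47029) = √(-43773) = I*√43773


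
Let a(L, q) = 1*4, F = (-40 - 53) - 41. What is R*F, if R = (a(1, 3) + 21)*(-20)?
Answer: 67000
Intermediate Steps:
F = -134 (F = -93 - 41 = -134)
a(L, q) = 4
R = -500 (R = (4 + 21)*(-20) = 25*(-20) = -500)
R*F = -500*(-134) = 67000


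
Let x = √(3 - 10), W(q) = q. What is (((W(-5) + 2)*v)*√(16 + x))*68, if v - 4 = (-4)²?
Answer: -4080*√(16 + I*√7) ≈ -16375.0 - 1344.8*I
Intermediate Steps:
v = 20 (v = 4 + (-4)² = 4 + 16 = 20)
x = I*√7 (x = √(-7) = I*√7 ≈ 2.6458*I)
(((W(-5) + 2)*v)*√(16 + x))*68 = (((-5 + 2)*20)*√(16 + I*√7))*68 = ((-3*20)*√(16 + I*√7))*68 = -60*√(16 + I*√7)*68 = -4080*√(16 + I*√7)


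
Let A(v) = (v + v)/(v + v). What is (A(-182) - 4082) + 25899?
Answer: 21818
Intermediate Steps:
A(v) = 1 (A(v) = (2*v)/((2*v)) = (2*v)*(1/(2*v)) = 1)
(A(-182) - 4082) + 25899 = (1 - 4082) + 25899 = -4081 + 25899 = 21818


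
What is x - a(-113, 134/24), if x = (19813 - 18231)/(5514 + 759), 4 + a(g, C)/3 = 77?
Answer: -1372205/6273 ≈ -218.75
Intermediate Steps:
a(g, C) = 219 (a(g, C) = -12 + 3*77 = -12 + 231 = 219)
x = 1582/6273 ≈ 0.25219
x - a(-113, 134/24) = 1582/6273 - 1*219 = 1582/6273 - 219 = -1372205/6273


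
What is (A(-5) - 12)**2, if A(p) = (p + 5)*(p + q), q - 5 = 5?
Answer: 144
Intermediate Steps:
q = 10 (q = 5 + 5 = 10)
A(p) = (5 + p)*(10 + p) (A(p) = (p + 5)*(p + 10) = (5 + p)*(10 + p))
(A(-5) - 12)**2 = ((50 + (-5)**2 + 15*(-5)) - 12)**2 = ((50 + 25 - 75) - 12)**2 = (0 - 12)**2 = (-12)**2 = 144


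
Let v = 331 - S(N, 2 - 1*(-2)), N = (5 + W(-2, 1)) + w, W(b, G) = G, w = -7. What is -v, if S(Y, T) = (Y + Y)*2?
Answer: -335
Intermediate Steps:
N = -1 (N = (5 + 1) - 7 = 6 - 7 = -1)
S(Y, T) = 4*Y (S(Y, T) = (2*Y)*2 = 4*Y)
v = 335 (v = 331 - 4*(-1) = 331 - 1*(-4) = 331 + 4 = 335)
-v = -1*335 = -335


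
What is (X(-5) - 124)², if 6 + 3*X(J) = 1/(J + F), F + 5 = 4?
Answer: 5148361/324 ≈ 15890.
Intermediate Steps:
F = -1 (F = -5 + 4 = -1)
X(J) = -2 + 1/(3*(-1 + J)) (X(J) = -2 + 1/(3*(J - 1)) = -2 + 1/(3*(-1 + J)))
(X(-5) - 124)² = ((7 - 6*(-5))/(3*(-1 - 5)) - 124)² = ((⅓)*(7 + 30)/(-6) - 124)² = ((⅓)*(-⅙)*37 - 124)² = (-37/18 - 124)² = (-2269/18)² = 5148361/324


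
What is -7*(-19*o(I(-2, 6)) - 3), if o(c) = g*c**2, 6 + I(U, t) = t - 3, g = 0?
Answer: 21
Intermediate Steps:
I(U, t) = -9 + t (I(U, t) = -6 + (t - 3) = -6 + (-3 + t) = -9 + t)
o(c) = 0 (o(c) = 0*c**2 = 0)
-7*(-19*o(I(-2, 6)) - 3) = -7*(-19*0 - 3) = -7*(0 - 3) = -7*(-3) = 21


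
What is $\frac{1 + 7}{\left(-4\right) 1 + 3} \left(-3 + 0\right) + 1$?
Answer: $25$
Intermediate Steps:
$\frac{1 + 7}{\left(-4\right) 1 + 3} \left(-3 + 0\right) + 1 = \frac{8}{-4 + 3} \left(-3\right) + 1 = \frac{8}{-1} \left(-3\right) + 1 = 8 \left(-1\right) \left(-3\right) + 1 = \left(-8\right) \left(-3\right) + 1 = 24 + 1 = 25$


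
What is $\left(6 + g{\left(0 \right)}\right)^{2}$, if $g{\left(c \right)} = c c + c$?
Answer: $36$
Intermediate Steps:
$g{\left(c \right)} = c + c^{2}$ ($g{\left(c \right)} = c^{2} + c = c + c^{2}$)
$\left(6 + g{\left(0 \right)}\right)^{2} = \left(6 + 0 \left(1 + 0\right)\right)^{2} = \left(6 + 0 \cdot 1\right)^{2} = \left(6 + 0\right)^{2} = 6^{2} = 36$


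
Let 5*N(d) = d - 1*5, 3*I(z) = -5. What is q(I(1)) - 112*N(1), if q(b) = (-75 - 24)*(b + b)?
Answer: 2098/5 ≈ 419.60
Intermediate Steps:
I(z) = -5/3 (I(z) = (⅓)*(-5) = -5/3)
q(b) = -198*b
N(d) = -1 + d/5 (N(d) = (d - 1*5)/5 = (d - 5)/5 = (-5 + d)/5 = -1 + d/5)
q(I(1)) - 112*N(1) = -198*(-5/3) - 112*(-1 + (⅕)*1) = 330 - 112*(-1 + ⅕) = 330 - 112*(-⅘) = 330 + 448/5 = 2098/5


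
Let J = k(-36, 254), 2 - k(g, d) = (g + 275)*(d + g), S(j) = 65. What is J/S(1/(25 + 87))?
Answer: -10420/13 ≈ -801.54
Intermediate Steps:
k(g, d) = 2 - (275 + g)*(d + g) (k(g, d) = 2 - (g + 275)*(d + g) = 2 - (275 + g)*(d + g))
J = -52100 (J = 2 - 1*(-36)² - 275*254 - 275*(-36) - 1*254*(-36) = 2 - 1*1296 - 69850 + 9900 + 9144 = 2 - 1296 - 69850 + 9900 + 9144 = -52100)
J/S(1/(25 + 87)) = -52100/65 = -52100*1/65 = -10420/13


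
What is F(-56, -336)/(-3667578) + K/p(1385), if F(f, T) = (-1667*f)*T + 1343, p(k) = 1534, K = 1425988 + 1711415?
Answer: 2888696005255/1406516163 ≈ 2053.8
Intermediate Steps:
K = 3137403
F(f, T) = 1343 - 1667*T*f (F(f, T) = -1667*T*f + 1343 = 1343 - 1667*T*f)
F(-56, -336)/(-3667578) + K/p(1385) = (1343 - 1667*(-336)*(-56))/(-3667578) + 3137403/1534 = (1343 - 31366272)*(-1/3667578) + 3137403*(1/1534) = -31364929*(-1/3667578) + 3137403/1534 = 31364929/3667578 + 3137403/1534 = 2888696005255/1406516163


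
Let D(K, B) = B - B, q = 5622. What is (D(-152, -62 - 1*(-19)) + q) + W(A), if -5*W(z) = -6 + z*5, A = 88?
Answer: 27676/5 ≈ 5535.2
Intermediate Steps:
D(K, B) = 0
W(z) = 6/5 - z (W(z) = -(-6 + z*5)/5 = -(-6 + 5*z)/5 = 6/5 - z)
(D(-152, -62 - 1*(-19)) + q) + W(A) = (0 + 5622) + (6/5 - 1*88) = 5622 + (6/5 - 88) = 5622 - 434/5 = 27676/5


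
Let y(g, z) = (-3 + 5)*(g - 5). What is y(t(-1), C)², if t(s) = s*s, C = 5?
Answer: 64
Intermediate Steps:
t(s) = s²
y(g, z) = -10 + 2*g (y(g, z) = 2*(-5 + g) = -10 + 2*g)
y(t(-1), C)² = (-10 + 2*(-1)²)² = (-10 + 2*1)² = (-10 + 2)² = (-8)² = 64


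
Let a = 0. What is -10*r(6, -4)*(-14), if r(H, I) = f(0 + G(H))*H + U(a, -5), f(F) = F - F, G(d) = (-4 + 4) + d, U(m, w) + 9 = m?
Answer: -1260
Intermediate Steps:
U(m, w) = -9 + m
G(d) = d (G(d) = 0 + d = d)
f(F) = 0
r(H, I) = -9 (r(H, I) = 0*H + (-9 + 0) = 0 - 9 = -9)
-10*r(6, -4)*(-14) = -10*(-9)*(-14) = 90*(-14) = -1260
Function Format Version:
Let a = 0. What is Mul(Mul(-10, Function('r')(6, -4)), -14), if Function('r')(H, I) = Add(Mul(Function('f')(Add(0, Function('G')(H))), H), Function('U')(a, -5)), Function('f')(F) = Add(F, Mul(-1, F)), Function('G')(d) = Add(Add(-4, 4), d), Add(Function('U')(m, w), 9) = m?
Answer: -1260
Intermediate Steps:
Function('U')(m, w) = Add(-9, m)
Function('G')(d) = d (Function('G')(d) = Add(0, d) = d)
Function('f')(F) = 0
Function('r')(H, I) = -9 (Function('r')(H, I) = Add(Mul(0, H), Add(-9, 0)) = Add(0, -9) = -9)
Mul(Mul(-10, Function('r')(6, -4)), -14) = Mul(Mul(-10, -9), -14) = Mul(90, -14) = -1260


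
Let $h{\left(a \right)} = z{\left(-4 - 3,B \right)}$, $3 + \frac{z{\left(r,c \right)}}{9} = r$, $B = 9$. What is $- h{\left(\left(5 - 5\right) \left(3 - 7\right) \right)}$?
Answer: $90$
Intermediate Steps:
$z{\left(r,c \right)} = -27 + 9 r$
$h{\left(a \right)} = -90$ ($h{\left(a \right)} = -27 + 9 \left(-4 - 3\right) = -27 + 9 \left(-7\right) = -27 - 63 = -90$)
$- h{\left(\left(5 - 5\right) \left(3 - 7\right) \right)} = \left(-1\right) \left(-90\right) = 90$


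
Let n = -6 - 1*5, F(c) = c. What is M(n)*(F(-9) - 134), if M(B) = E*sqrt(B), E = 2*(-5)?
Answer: 1430*I*sqrt(11) ≈ 4742.8*I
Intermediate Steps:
n = -11 (n = -6 - 5 = -11)
E = -10
M(B) = -10*sqrt(B)
M(n)*(F(-9) - 134) = (-10*I*sqrt(11))*(-9 - 134) = -10*I*sqrt(11)*(-143) = 1430*I*sqrt(11)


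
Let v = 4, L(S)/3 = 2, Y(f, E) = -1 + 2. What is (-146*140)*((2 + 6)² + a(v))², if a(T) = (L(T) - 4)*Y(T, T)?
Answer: -89036640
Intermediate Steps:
Y(f, E) = 1
L(S) = 6 (L(S) = 3*2 = 6)
a(T) = 2 (a(T) = (6 - 4)*1 = 2*1 = 2)
(-146*140)*((2 + 6)² + a(v))² = (-146*140)*((2 + 6)² + 2)² = -20440*(8² + 2)² = -20440*(64 + 2)² = -20440*66² = -20440*4356 = -89036640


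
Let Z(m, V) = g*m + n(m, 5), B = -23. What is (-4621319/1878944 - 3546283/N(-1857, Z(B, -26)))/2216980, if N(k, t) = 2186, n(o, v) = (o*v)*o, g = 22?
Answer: -46995558933/64126483480960 ≈ -0.00073286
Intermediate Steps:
n(o, v) = v*o²
Z(m, V) = 5*m² + 22*m (Z(m, V) = 22*m + 5*m² = 5*m² + 22*m)
(-4621319/1878944 - 3546283/N(-1857, Z(B, -26)))/2216980 = (-4621319/1878944 - 3546283/2186)/2216980 = (-4621319*1/1878944 - 3546283*1/2186)*(1/2216980) = (-65089/26464 - 3546283/2186)*(1/2216980) = -46995558933/28925152*1/2216980 = -46995558933/64126483480960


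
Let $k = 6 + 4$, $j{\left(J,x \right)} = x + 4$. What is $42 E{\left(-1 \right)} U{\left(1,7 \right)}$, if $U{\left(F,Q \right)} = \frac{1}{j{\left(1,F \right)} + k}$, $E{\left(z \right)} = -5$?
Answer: $-14$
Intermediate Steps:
$j{\left(J,x \right)} = 4 + x$
$k = 10$
$U{\left(F,Q \right)} = \frac{1}{14 + F}$ ($U{\left(F,Q \right)} = \frac{1}{\left(4 + F\right) + 10} = \frac{1}{14 + F}$)
$42 E{\left(-1 \right)} U{\left(1,7 \right)} = \frac{42 \left(-5\right)}{14 + 1} = - \frac{210}{15} = \left(-210\right) \frac{1}{15} = -14$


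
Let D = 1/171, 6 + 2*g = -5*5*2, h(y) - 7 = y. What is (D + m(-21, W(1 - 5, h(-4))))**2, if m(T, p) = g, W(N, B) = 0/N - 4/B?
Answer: 22915369/29241 ≈ 783.67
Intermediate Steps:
h(y) = 7 + y
W(N, B) = -4/B (W(N, B) = 0 - 4/B = -4/B)
g = -28 (g = -3 + (-5*5*2)/2 = -3 + (-25*2)/2 = -3 + (1/2)*(-50) = -3 - 25 = -28)
D = 1/171 ≈ 0.0058480
m(T, p) = -28
(D + m(-21, W(1 - 5, h(-4))))**2 = (1/171 - 28)**2 = (-4787/171)**2 = 22915369/29241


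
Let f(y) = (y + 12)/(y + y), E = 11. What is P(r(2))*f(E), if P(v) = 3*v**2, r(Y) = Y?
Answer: 138/11 ≈ 12.545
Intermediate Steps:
f(y) = (12 + y)/(2*y) (f(y) = (12 + y)/((2*y)) = (12 + y)*(1/(2*y)) = (12 + y)/(2*y))
P(r(2))*f(E) = (3*2**2)*((1/2)*(12 + 11)/11) = (3*4)*((1/2)*(1/11)*23) = 12*(23/22) = 138/11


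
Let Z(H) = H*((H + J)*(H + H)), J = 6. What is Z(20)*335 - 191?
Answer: 6967809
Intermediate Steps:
Z(H) = 2*H²*(6 + H) (Z(H) = H*((H + 6)*(H + H)) = H*((6 + H)*(2*H)) = H*(2*H*(6 + H)) = 2*H²*(6 + H))
Z(20)*335 - 191 = (2*20²*(6 + 20))*335 - 191 = (2*400*26)*335 - 191 = 20800*335 - 191 = 6968000 - 191 = 6967809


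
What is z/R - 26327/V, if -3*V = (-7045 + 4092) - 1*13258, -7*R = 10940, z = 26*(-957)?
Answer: 979741287/88674170 ≈ 11.049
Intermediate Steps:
z = -24882
R = -10940/7 (R = -⅐*10940 = -10940/7 ≈ -1562.9)
V = 16211/3 (V = -((-7045 + 4092) - 1*13258)/3 = -(-2953 - 13258)/3 = -⅓*(-16211) = 16211/3 ≈ 5403.7)
z/R - 26327/V = -24882/(-10940/7) - 26327/16211/3 = -24882*(-7/10940) - 26327*3/16211 = 87087/5470 - 78981/16211 = 979741287/88674170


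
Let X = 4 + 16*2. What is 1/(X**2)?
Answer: 1/1296 ≈ 0.00077160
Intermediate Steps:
X = 36 (X = 4 + 32 = 36)
1/(X**2) = 1/(36**2) = 1/1296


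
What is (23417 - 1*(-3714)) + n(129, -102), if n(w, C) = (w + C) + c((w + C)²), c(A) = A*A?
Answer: 558599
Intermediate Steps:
c(A) = A²
n(w, C) = C + w + (C + w)⁴ (n(w, C) = (w + C) + ((w + C)²)² = (C + w) + ((C + w)²)² = (C + w) + (C + w)⁴ = C + w + (C + w)⁴)
(23417 - 1*(-3714)) + n(129, -102) = (23417 - 1*(-3714)) + (-102 + 129 + (-102 + 129)⁴) = (23417 + 3714) + (-102 + 129 + 27⁴) = 27131 + (-102 + 129 + 531441) = 27131 + 531468 = 558599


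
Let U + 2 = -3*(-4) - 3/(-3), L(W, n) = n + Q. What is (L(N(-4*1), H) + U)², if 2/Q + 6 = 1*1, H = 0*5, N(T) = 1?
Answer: 2809/25 ≈ 112.36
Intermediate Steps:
H = 0
Q = -⅖ (Q = 2/(-6 + 1*1) = 2/(-6 + 1) = 2/(-5) = 2*(-⅕) = -⅖ ≈ -0.40000)
L(W, n) = -⅖ + n (L(W, n) = n - ⅖ = -⅖ + n)
U = 11 (U = -2 + (-3*(-4) - 3/(-3)) = -2 + (12 - 3*(-⅓)) = -2 + (12 + 1) = -2 + 13 = 11)
(L(N(-4*1), H) + U)² = ((-⅖ + 0) + 11)² = (-⅖ + 11)² = (53/5)² = 2809/25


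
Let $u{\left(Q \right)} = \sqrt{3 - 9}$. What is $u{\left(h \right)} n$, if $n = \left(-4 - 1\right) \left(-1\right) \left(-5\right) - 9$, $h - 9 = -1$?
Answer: $- 34 i \sqrt{6} \approx - 83.283 i$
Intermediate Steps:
$h = 8$ ($h = 9 - 1 = 8$)
$u{\left(Q \right)} = i \sqrt{6}$ ($u{\left(Q \right)} = \sqrt{-6} = i \sqrt{6}$)
$n = -34$ ($n = \left(-5\right) \left(-1\right) \left(-5\right) - 9 = 5 \left(-5\right) - 9 = -25 - 9 = -34$)
$u{\left(h \right)} n = i \sqrt{6} \left(-34\right) = - 34 i \sqrt{6}$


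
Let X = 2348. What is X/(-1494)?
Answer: -1174/747 ≈ -1.5716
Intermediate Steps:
X/(-1494) = 2348/(-1494) = 2348*(-1/1494) = -1174/747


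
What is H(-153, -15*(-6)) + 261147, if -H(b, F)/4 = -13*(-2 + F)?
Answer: 265723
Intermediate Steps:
H(b, F) = -104 + 52*F (H(b, F) = -(-52)*(-2 + F) = -4*(26 - 13*F) = -104 + 52*F)
H(-153, -15*(-6)) + 261147 = (-104 + 52*(-15*(-6))) + 261147 = (-104 + 52*90) + 261147 = (-104 + 4680) + 261147 = 4576 + 261147 = 265723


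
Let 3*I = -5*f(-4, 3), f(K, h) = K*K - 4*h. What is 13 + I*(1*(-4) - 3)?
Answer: 179/3 ≈ 59.667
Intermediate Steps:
f(K, h) = K**2 - 4*h
I = -20/3 (I = (-5*((-4)**2 - 4*3))/3 = (-5*(16 - 12))/3 = (-5*4)/3 = (1/3)*(-20) = -20/3 ≈ -6.6667)
13 + I*(1*(-4) - 3) = 13 - 20*(1*(-4) - 3)/3 = 13 - 20*(-4 - 3)/3 = 13 - 20/3*(-7) = 13 + 140/3 = 179/3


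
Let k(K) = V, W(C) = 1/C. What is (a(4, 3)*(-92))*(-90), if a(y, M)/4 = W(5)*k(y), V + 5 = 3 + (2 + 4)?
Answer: 26496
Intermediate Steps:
V = 4 (V = -5 + (3 + (2 + 4)) = -5 + (3 + 6) = -5 + 9 = 4)
k(K) = 4
a(y, M) = 16/5 (a(y, M) = 4*(4/5) = 4*((⅕)*4) = 4*(⅘) = 16/5)
(a(4, 3)*(-92))*(-90) = ((16/5)*(-92))*(-90) = -1472/5*(-90) = 26496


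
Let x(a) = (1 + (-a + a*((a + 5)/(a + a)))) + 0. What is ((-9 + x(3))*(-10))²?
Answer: 4900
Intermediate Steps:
x(a) = 7/2 - a/2 (x(a) = (1 + (-a + a*((5 + a)/((2*a))))) + 0 = (1 + (-a + a*((5 + a)*(1/(2*a))))) + 0 = (1 + (-a + a*((5 + a)/(2*a)))) + 0 = (1 + (-a + (5/2 + a/2))) + 0 = (1 + (5/2 - a/2)) + 0 = (7/2 - a/2) + 0 = 7/2 - a/2)
((-9 + x(3))*(-10))² = ((-9 + (7/2 - ½*3))*(-10))² = ((-9 + (7/2 - 3/2))*(-10))² = ((-9 + 2)*(-10))² = (-7*(-10))² = 70² = 4900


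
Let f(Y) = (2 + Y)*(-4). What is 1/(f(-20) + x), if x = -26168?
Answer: -1/26096 ≈ -3.8320e-5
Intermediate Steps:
f(Y) = -8 - 4*Y
1/(f(-20) + x) = 1/((-8 - 4*(-20)) - 26168) = 1/((-8 + 80) - 26168) = 1/(72 - 26168) = 1/(-26096) = -1/26096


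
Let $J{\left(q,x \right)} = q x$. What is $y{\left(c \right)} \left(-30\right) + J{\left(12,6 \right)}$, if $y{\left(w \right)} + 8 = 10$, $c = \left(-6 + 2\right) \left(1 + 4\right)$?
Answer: $12$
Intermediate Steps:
$c = -20$ ($c = \left(-4\right) 5 = -20$)
$y{\left(w \right)} = 2$ ($y{\left(w \right)} = -8 + 10 = 2$)
$y{\left(c \right)} \left(-30\right) + J{\left(12,6 \right)} = 2 \left(-30\right) + 12 \cdot 6 = -60 + 72 = 12$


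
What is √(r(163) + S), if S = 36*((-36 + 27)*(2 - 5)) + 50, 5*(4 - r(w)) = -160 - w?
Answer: √27265/5 ≈ 33.024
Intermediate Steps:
r(w) = 36 + w/5 (r(w) = 4 - (-160 - w)/5 = 4 + (32 + w/5) = 36 + w/5)
S = 1022 (S = 36*(-9*(-3)) + 50 = 36*27 + 50 = 972 + 50 = 1022)
√(r(163) + S) = √((36 + (⅕)*163) + 1022) = √((36 + 163/5) + 1022) = √(343/5 + 1022) = √(5453/5) = √27265/5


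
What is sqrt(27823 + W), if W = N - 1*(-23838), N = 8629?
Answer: sqrt(60290) ≈ 245.54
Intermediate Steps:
W = 32467 (W = 8629 - 1*(-23838) = 8629 + 23838 = 32467)
sqrt(27823 + W) = sqrt(27823 + 32467) = sqrt(60290)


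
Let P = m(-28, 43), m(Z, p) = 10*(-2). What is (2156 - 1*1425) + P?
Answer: 711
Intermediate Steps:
m(Z, p) = -20
P = -20
(2156 - 1*1425) + P = (2156 - 1*1425) - 20 = (2156 - 1425) - 20 = 731 - 20 = 711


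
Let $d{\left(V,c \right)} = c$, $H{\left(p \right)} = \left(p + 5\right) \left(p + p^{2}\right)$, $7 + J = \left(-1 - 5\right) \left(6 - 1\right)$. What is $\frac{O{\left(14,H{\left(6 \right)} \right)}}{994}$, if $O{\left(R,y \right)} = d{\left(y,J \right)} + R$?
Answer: $- \frac{23}{994} \approx -0.023139$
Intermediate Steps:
$J = -37$ ($J = -7 + \left(-1 - 5\right) \left(6 - 1\right) = -7 - 30 = -37$)
$H{\left(p \right)} = \left(5 + p\right) \left(p + p^{2}\right)$
$O{\left(R,y \right)} = -37 + R$
$\frac{O{\left(14,H{\left(6 \right)} \right)}}{994} = \frac{-37 + 14}{994} = \left(-23\right) \frac{1}{994} = - \frac{23}{994}$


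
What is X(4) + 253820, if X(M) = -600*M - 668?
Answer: 250752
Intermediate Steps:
X(M) = -668 - 600*M
X(4) + 253820 = (-668 - 600*4) + 253820 = (-668 - 2400) + 253820 = -3068 + 253820 = 250752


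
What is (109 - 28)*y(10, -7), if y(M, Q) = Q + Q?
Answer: -1134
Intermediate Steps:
y(M, Q) = 2*Q
(109 - 28)*y(10, -7) = (109 - 28)*(2*(-7)) = 81*(-14) = -1134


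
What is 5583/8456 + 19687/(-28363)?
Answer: -8122643/239837528 ≈ -0.033867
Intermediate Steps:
5583/8456 + 19687/(-28363) = 5583*(1/8456) + 19687*(-1/28363) = 5583/8456 - 19687/28363 = -8122643/239837528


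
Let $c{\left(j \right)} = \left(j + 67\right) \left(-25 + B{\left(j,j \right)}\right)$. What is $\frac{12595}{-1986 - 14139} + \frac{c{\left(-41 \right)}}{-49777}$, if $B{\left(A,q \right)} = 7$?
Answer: $- \frac{9529151}{12348525} \approx -0.77168$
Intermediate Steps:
$c{\left(j \right)} = -1206 - 18 j$ ($c{\left(j \right)} = \left(j + 67\right) \left(-25 + 7\right) = \left(67 + j\right) \left(-18\right) = -1206 - 18 j$)
$\frac{12595}{-1986 - 14139} + \frac{c{\left(-41 \right)}}{-49777} = \frac{12595}{-1986 - 14139} + \frac{-1206 - -738}{-49777} = \frac{12595}{-1986 - 14139} + \left(-1206 + 738\right) \left(- \frac{1}{49777}\right) = \frac{12595}{-16125} - - \frac{36}{3829} = 12595 \left(- \frac{1}{16125}\right) + \frac{36}{3829} = - \frac{2519}{3225} + \frac{36}{3829} = - \frac{9529151}{12348525}$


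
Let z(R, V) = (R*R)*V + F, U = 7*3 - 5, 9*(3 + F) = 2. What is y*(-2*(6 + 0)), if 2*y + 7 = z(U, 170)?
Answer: -783184/3 ≈ -2.6106e+5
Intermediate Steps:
F = -25/9 (F = -3 + (1/9)*2 = -3 + 2/9 = -25/9 ≈ -2.7778)
U = 16 (U = 21 - 5 = 16)
z(R, V) = -25/9 + V*R**2 (z(R, V) = (R*R)*V - 25/9 = R**2*V - 25/9 = V*R**2 - 25/9 = -25/9 + V*R**2)
y = 195796/9 (y = -7/2 + (-25/9 + 170*16**2)/2 = -7/2 + (-25/9 + 170*256)/2 = -7/2 + (-25/9 + 43520)/2 = -7/2 + (1/2)*(391655/9) = -7/2 + 391655/18 = 195796/9 ≈ 21755.)
y*(-2*(6 + 0)) = 195796*(-2*(6 + 0))/9 = 195796*(-2*6)/9 = (195796/9)*(-12) = -783184/3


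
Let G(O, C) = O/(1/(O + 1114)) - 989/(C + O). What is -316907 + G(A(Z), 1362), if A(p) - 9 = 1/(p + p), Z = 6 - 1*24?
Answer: -19626237152389/63964080 ≈ -3.0683e+5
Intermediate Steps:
Z = -18 (Z = 6 - 24 = -18)
A(p) = 9 + 1/(2*p) (A(p) = 9 + 1/(p + p) = 9 + 1/(2*p))
G(O, C) = -989/(C + O) + O*(1114 + O) (G(O, C) = O/(1/(1114 + O)) - 989/(C + O) = O*(1114 + O) - 989/(C + O) = -989/(C + O) + O*(1114 + O))
-316907 + G(A(Z), 1362) = -316907 + (-989 + (9 + (½)/(-18))³ + 1114*(9 + (½)/(-18))² + 1362*(9 + (½)/(-18))² + 1114*1362*(9 + (½)/(-18)))/(1362 + (9 + (½)/(-18))) = -316907 + (-989 + (9 + (½)*(-1/18))³ + 1114*(9 + (½)*(-1/18))² + 1362*(9 + (½)*(-1/18))² + 1114*1362*(9 + (½)*(-1/18)))/(1362 + (9 + (½)*(-1/18))) = -316907 + (-989 + (9 - 1/36)³ + 1114*(9 - 1/36)² + 1362*(9 - 1/36)² + 1114*1362*(9 - 1/36))/(1362 + (9 - 1/36)) = -316907 + (-989 + (323/36)³ + 1114*(323/36)² + 1362*(323/36)² + 1114*1362*(323/36))/(1362 + 323/36) = -316907 + (-989 + 33698267/46656 + 1114*(104329/1296) + 1362*(104329/1296) + 40839797/3)/(49355/36) = -316907 + 36*(-989 + 33698267/46656 + 58111253/648 + 23682683/216 + 40839797/3)/49355 = -316907 + (36/49355)*(644427548171/46656) = -316907 + 644427548171/63964080 = -19626237152389/63964080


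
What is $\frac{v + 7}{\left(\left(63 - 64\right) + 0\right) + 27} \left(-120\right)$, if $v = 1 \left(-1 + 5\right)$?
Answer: $- \frac{660}{13} \approx -50.769$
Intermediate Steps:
$v = 4$ ($v = 1 \cdot 4 = 4$)
$\frac{v + 7}{\left(\left(63 - 64\right) + 0\right) + 27} \left(-120\right) = \frac{4 + 7}{\left(\left(63 - 64\right) + 0\right) + 27} \left(-120\right) = \frac{11}{\left(-1 + 0\right) + 27} \left(-120\right) = \frac{11}{-1 + 27} \left(-120\right) = \frac{11}{26} \left(-120\right) = - \frac{660}{13}$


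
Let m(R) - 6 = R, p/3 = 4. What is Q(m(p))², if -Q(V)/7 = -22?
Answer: 23716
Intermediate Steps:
p = 12 (p = 3*4 = 12)
m(R) = 6 + R
Q(V) = 154 (Q(V) = -7*(-22) = 154)
Q(m(p))² = 154² = 23716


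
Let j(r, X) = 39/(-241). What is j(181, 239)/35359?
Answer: -39/8521519 ≈ -4.5767e-6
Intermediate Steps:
j(r, X) = -39/241 (j(r, X) = 39*(-1/241) = -39/241)
j(181, 239)/35359 = -39/241/35359 = -39/241*1/35359 = -39/8521519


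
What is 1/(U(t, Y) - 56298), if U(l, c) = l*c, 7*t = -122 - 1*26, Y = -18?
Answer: -7/391422 ≈ -1.7884e-5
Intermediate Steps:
t = -148/7 (t = (-122 - 1*26)/7 = (-122 - 26)/7 = (⅐)*(-148) = -148/7 ≈ -21.143)
U(l, c) = c*l
1/(U(t, Y) - 56298) = 1/(-18*(-148/7) - 56298) = 1/(2664/7 - 56298) = 1/(-391422/7) = -7/391422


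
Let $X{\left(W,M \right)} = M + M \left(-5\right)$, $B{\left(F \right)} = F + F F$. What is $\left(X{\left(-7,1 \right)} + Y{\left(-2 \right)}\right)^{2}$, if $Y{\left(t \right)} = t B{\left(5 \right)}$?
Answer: $4096$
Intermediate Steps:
$B{\left(F \right)} = F + F^{2}$
$X{\left(W,M \right)} = - 4 M$ ($X{\left(W,M \right)} = M - 5 M = - 4 M$)
$Y{\left(t \right)} = 30 t$ ($Y{\left(t \right)} = t 5 \left(1 + 5\right) = t 5 \cdot 6 = t 30 = 30 t$)
$\left(X{\left(-7,1 \right)} + Y{\left(-2 \right)}\right)^{2} = \left(\left(-4\right) 1 + 30 \left(-2\right)\right)^{2} = \left(-4 - 60\right)^{2} = \left(-64\right)^{2} = 4096$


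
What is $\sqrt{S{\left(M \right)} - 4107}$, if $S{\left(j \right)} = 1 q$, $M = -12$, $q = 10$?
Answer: $i \sqrt{4097} \approx 64.008 i$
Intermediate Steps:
$S{\left(j \right)} = 10$ ($S{\left(j \right)} = 1 \cdot 10 = 10$)
$\sqrt{S{\left(M \right)} - 4107} = \sqrt{10 - 4107} = \sqrt{-4097} = i \sqrt{4097}$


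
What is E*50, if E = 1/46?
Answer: 25/23 ≈ 1.0870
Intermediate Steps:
E = 1/46 ≈ 0.021739
E*50 = (1/46)*50 = 25/23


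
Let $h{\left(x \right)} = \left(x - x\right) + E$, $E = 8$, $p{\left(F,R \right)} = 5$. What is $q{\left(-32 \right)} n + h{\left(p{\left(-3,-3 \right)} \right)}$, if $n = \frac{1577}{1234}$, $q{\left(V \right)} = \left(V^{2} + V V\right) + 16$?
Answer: $\frac{1632400}{617} \approx 2645.7$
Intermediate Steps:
$q{\left(V \right)} = 16 + 2 V^{2}$ ($q{\left(V \right)} = \left(V^{2} + V^{2}\right) + 16 = 2 V^{2} + 16 = 16 + 2 V^{2}$)
$n = \frac{1577}{1234}$ ($n = 1577 \cdot \frac{1}{1234} = \frac{1577}{1234} \approx 1.278$)
$h{\left(x \right)} = 8$ ($h{\left(x \right)} = \left(x - x\right) + 8 = 0 + 8 = 8$)
$q{\left(-32 \right)} n + h{\left(p{\left(-3,-3 \right)} \right)} = \left(16 + 2 \left(-32\right)^{2}\right) \frac{1577}{1234} + 8 = \left(16 + 2 \cdot 1024\right) \frac{1577}{1234} + 8 = \left(16 + 2048\right) \frac{1577}{1234} + 8 = 2064 \cdot \frac{1577}{1234} + 8 = \frac{1627464}{617} + 8 = \frac{1632400}{617}$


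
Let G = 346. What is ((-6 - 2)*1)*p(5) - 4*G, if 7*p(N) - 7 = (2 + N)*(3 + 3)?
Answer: -1440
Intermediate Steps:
p(N) = 19/7 + 6*N/7 (p(N) = 1 + ((2 + N)*(3 + 3))/7 = 1 + ((2 + N)*6)/7 = 1 + (12 + 6*N)/7 = 1 + (12/7 + 6*N/7) = 19/7 + 6*N/7)
((-6 - 2)*1)*p(5) - 4*G = ((-6 - 2)*1)*(19/7 + (6/7)*5) - 4*346 = (-8*1)*(19/7 + 30/7) - 1*1384 = -8*7 - 1384 = -56 - 1384 = -1440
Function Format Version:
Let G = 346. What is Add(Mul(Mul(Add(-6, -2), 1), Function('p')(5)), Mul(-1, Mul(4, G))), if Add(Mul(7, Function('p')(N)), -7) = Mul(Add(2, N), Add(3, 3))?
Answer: -1440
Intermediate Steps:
Function('p')(N) = Add(Rational(19, 7), Mul(Rational(6, 7), N)) (Function('p')(N) = Add(1, Mul(Rational(1, 7), Mul(Add(2, N), Add(3, 3)))) = Add(1, Mul(Rational(1, 7), Mul(Add(2, N), 6))) = Add(1, Mul(Rational(1, 7), Add(12, Mul(6, N)))) = Add(1, Add(Rational(12, 7), Mul(Rational(6, 7), N))) = Add(Rational(19, 7), Mul(Rational(6, 7), N)))
Add(Mul(Mul(Add(-6, -2), 1), Function('p')(5)), Mul(-1, Mul(4, G))) = Add(Mul(Mul(Add(-6, -2), 1), Add(Rational(19, 7), Mul(Rational(6, 7), 5))), Mul(-1, Mul(4, 346))) = Add(Mul(Mul(-8, 1), Add(Rational(19, 7), Rational(30, 7))), Mul(-1, 1384)) = Add(Mul(-8, 7), -1384) = Add(-56, -1384) = -1440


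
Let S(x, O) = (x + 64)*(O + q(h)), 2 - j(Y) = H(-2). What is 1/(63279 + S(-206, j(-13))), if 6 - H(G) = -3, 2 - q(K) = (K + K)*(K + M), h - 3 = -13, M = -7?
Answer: 1/112269 ≈ 8.9072e-6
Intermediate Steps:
h = -10 (h = 3 - 13 = -10)
q(K) = 2 - 2*K*(-7 + K) (q(K) = 2 - (K + K)*(K - 7) = 2 - 2*K*(-7 + K))
H(G) = 9 (H(G) = 6 - 1*(-3) = 6 + 3 = 9)
j(Y) = -7 (j(Y) = 2 - 1*9 = 2 - 9 = -7)
S(x, O) = (-338 + O)*(64 + x) (S(x, O) = (x + 64)*(O + (2 - 2*(-10)² + 14*(-10))) = (64 + x)*(O + (2 - 2*100 - 140)) = (64 + x)*(O + (2 - 200 - 140)) = (64 + x)*(O - 338) = (64 + x)*(-338 + O) = (-338 + O)*(64 + x))
1/(63279 + S(-206, j(-13))) = 1/(63279 + (-21632 - 338*(-206) + 64*(-7) - 7*(-206))) = 1/(63279 + (-21632 + 69628 - 448 + 1442)) = 1/(63279 + 48990) = 1/112269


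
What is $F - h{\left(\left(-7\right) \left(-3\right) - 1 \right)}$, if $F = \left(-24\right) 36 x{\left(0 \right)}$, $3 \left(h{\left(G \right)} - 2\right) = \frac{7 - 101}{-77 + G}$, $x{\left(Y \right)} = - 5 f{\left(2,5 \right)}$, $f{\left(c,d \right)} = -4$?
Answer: $- \frac{2955316}{171} \approx -17283.0$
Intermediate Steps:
$x{\left(Y \right)} = 20$ ($x{\left(Y \right)} = \left(-5\right) \left(-4\right) = 20$)
$h{\left(G \right)} = 2 - \frac{94}{3 \left(-77 + G\right)}$ ($h{\left(G \right)} = 2 + \frac{\left(7 - 101\right) \frac{1}{-77 + G}}{3} = 2 + \frac{\left(-94\right) \frac{1}{-77 + G}}{3} = 2 - \frac{94}{3 \left(-77 + G\right)}$)
$F = -17280$ ($F = \left(-24\right) 36 \cdot 20 = \left(-864\right) 20 = -17280$)
$F - h{\left(\left(-7\right) \left(-3\right) - 1 \right)} = -17280 - \frac{2 \left(-278 + 3 \left(\left(-7\right) \left(-3\right) - 1\right)\right)}{3 \left(-77 - -20\right)} = -17280 - \frac{2 \left(-278 + 3 \left(21 - 1\right)\right)}{3 \left(-77 + \left(21 - 1\right)\right)} = -17280 - \frac{2 \left(-278 + 3 \cdot 20\right)}{3 \left(-77 + 20\right)} = -17280 - \frac{2 \left(-278 + 60\right)}{3 \left(-57\right)} = -17280 - \frac{2}{3} \left(- \frac{1}{57}\right) \left(-218\right) = -17280 - \frac{436}{171} = - \frac{2955316}{171}$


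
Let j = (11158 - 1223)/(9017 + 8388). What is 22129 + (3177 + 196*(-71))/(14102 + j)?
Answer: 1086298440862/49091049 ≈ 22128.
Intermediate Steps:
j = 1987/3481 (j = 9935/17405 = 9935*(1/17405) = 1987/3481 ≈ 0.57081)
22129 + (3177 + 196*(-71))/(14102 + j) = 22129 + (3177 + 196*(-71))/(14102 + 1987/3481) = 22129 + (3177 - 13916)/(49091049/3481) = 22129 - 10739*3481/49091049 = 22129 - 37382459/49091049 = 1086298440862/49091049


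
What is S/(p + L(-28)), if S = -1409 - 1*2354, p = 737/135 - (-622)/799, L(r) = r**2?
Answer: -405895995/85238993 ≈ -4.7619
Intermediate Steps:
p = 672833/107865 (p = 737*(1/135) - (-622)/799 = 737/135 - 1*(-622/799) = 737/135 + 622/799 = 672833/107865 ≈ 6.2377)
S = -3763 (S = -1409 - 2354 = -3763)
S/(p + L(-28)) = -3763/(672833/107865 + (-28)**2) = -3763/(672833/107865 + 784) = -3763/85238993/107865 = -3763*107865/85238993 = -405895995/85238993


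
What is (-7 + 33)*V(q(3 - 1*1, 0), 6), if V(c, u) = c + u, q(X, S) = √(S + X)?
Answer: 156 + 26*√2 ≈ 192.77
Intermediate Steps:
(-7 + 33)*V(q(3 - 1*1, 0), 6) = (-7 + 33)*(√(0 + (3 - 1*1)) + 6) = 26*(√(0 + (3 - 1)) + 6) = 26*(√(0 + 2) + 6) = 26*(√2 + 6) = 26*(6 + √2) = 156 + 26*√2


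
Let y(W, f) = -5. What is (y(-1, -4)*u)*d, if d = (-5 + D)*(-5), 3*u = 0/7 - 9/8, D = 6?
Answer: -75/8 ≈ -9.3750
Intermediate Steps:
u = -3/8 (u = (0/7 - 9/8)/3 = (0*(⅐) - 9*⅛)/3 = (0 - 9/8)/3 = (⅓)*(-9/8) = -3/8 ≈ -0.37500)
d = -5 (d = (-5 + 6)*(-5) = 1*(-5) = -5)
(y(-1, -4)*u)*d = -5*(-3/8)*(-5) = (15/8)*(-5) = -75/8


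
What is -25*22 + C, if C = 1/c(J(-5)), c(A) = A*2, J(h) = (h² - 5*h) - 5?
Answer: -49499/90 ≈ -549.99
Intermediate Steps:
J(h) = -5 + h² - 5*h
c(A) = 2*A
C = 1/90 (C = 1/(2*(-5 + (-5)² - 5*(-5))) = 1/(2*(-5 + 25 + 25)) = 1/(2*45) = 1/90 ≈ 0.011111)
-25*22 + C = -25*22 + 1/90 = -550 + 1/90 = -49499/90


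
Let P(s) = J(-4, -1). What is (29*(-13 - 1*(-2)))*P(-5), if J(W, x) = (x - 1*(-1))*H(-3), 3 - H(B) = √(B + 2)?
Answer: 0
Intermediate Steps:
H(B) = 3 - √(2 + B) (H(B) = 3 - √(B + 2) = 3 - √(2 + B))
J(W, x) = (1 + x)*(3 - I) (J(W, x) = (x - 1*(-1))*(3 - √(2 - 3)) = (x + 1)*(3 - √(-1)) = (1 + x)*(3 - I))
P(s) = 0 (P(s) = (1 - 1)*(3 - I) = 0*(3 - I) = 0)
(29*(-13 - 1*(-2)))*P(-5) = (29*(-13 - 1*(-2)))*0 = (29*(-13 + 2))*0 = (29*(-11))*0 = -319*0 = 0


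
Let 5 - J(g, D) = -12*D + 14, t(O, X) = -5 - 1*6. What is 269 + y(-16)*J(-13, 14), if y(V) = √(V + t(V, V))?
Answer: 269 + 477*I*√3 ≈ 269.0 + 826.19*I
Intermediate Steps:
t(O, X) = -11 (t(O, X) = -5 - 6 = -11)
J(g, D) = -9 + 12*D (J(g, D) = 5 - (-12*D + 14) = 5 - (14 - 12*D) = 5 + (-14 + 12*D) = -9 + 12*D)
y(V) = √(-11 + V) (y(V) = √(V - 11) = √(-11 + V))
269 + y(-16)*J(-13, 14) = 269 + √(-11 - 16)*(-9 + 12*14) = 269 + √(-27)*(-9 + 168) = 269 + (3*I*√3)*159 = 269 + 477*I*√3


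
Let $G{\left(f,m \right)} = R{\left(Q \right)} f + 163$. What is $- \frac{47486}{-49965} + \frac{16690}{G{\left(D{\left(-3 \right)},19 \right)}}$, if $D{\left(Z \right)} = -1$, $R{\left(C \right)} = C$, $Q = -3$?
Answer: $\frac{420899263}{4147095} \approx 101.49$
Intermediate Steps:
$G{\left(f,m \right)} = 163 - 3 f$ ($G{\left(f,m \right)} = - 3 f + 163 = 163 - 3 f$)
$- \frac{47486}{-49965} + \frac{16690}{G{\left(D{\left(-3 \right)},19 \right)}} = - \frac{47486}{-49965} + \frac{16690}{163 - -3} = \left(-47486\right) \left(- \frac{1}{49965}\right) + \frac{16690}{163 + 3} = \frac{47486}{49965} + \frac{16690}{166} = \frac{47486}{49965} + 16690 \cdot \frac{1}{166} = \frac{47486}{49965} + \frac{8345}{83} = \frac{420899263}{4147095}$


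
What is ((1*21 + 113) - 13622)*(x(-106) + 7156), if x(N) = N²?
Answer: -248071296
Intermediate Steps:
((1*21 + 113) - 13622)*(x(-106) + 7156) = ((1*21 + 113) - 13622)*((-106)² + 7156) = ((21 + 113) - 13622)*(11236 + 7156) = (134 - 13622)*18392 = -13488*18392 = -248071296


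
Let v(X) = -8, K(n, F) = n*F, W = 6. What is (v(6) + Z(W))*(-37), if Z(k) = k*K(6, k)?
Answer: -7696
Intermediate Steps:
K(n, F) = F*n
Z(k) = 6*k² (Z(k) = k*(k*6) = k*(6*k) = 6*k²)
(v(6) + Z(W))*(-37) = (-8 + 6*6²)*(-37) = (-8 + 6*36)*(-37) = (-8 + 216)*(-37) = 208*(-37) = -7696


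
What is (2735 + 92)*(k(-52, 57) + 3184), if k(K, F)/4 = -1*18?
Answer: 8797624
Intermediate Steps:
k(K, F) = -72 (k(K, F) = 4*(-1*18) = 4*(-18) = -72)
(2735 + 92)*(k(-52, 57) + 3184) = (2735 + 92)*(-72 + 3184) = 2827*3112 = 8797624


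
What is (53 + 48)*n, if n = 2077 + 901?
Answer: 300778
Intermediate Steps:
n = 2978
(53 + 48)*n = (53 + 48)*2978 = 101*2978 = 300778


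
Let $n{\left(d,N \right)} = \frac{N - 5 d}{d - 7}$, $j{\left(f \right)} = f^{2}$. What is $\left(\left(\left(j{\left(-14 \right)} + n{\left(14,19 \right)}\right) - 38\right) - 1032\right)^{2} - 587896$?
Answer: $\frac{9249657}{49} \approx 1.8877 \cdot 10^{5}$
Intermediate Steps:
$n{\left(d,N \right)} = \frac{N - 5 d}{-7 + d}$
$\left(\left(\left(j{\left(-14 \right)} + n{\left(14,19 \right)}\right) - 38\right) - 1032\right)^{2} - 587896 = \left(\left(\left(\left(-14\right)^{2} + \frac{19 - 70}{-7 + 14}\right) - 38\right) - 1032\right)^{2} - 587896 = \left(\left(\left(196 + \frac{19 - 70}{7}\right) - 38\right) - 1032\right)^{2} - 587896 = \left(\left(\left(196 + \frac{1}{7} \left(-51\right)\right) - 38\right) - 1032\right)^{2} - 587896 = \left(\left(\left(196 - \frac{51}{7}\right) - 38\right) - 1032\right)^{2} - 587896 = \left(\left(\frac{1321}{7} - 38\right) - 1032\right)^{2} - 587896 = \left(\frac{1055}{7} - 1032\right)^{2} - 587896 = \left(- \frac{6169}{7}\right)^{2} - 587896 = \frac{38056561}{49} - 587896 = \frac{9249657}{49}$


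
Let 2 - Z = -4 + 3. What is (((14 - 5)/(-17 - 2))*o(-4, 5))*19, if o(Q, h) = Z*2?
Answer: -54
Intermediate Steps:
Z = 3 (Z = 2 - (-4 + 3) = 2 - 1*(-1) = 2 + 1 = 3)
o(Q, h) = 6 (o(Q, h) = 3*2 = 6)
(((14 - 5)/(-17 - 2))*o(-4, 5))*19 = (((14 - 5)/(-17 - 2))*6)*19 = ((9/(-19))*6)*19 = ((9*(-1/19))*6)*19 = -9/19*6*19 = -54/19*19 = -54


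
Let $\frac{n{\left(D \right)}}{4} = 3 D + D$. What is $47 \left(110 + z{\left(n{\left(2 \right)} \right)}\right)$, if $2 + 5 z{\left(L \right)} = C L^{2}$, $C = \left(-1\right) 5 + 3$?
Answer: $-14100$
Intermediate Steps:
$C = -2$ ($C = -5 + 3 = -2$)
$n{\left(D \right)} = 16 D$ ($n{\left(D \right)} = 4 \left(3 D + D\right) = 4 \cdot 4 D = 16 D$)
$z{\left(L \right)} = - \frac{2}{5} - \frac{2 L^{2}}{5}$ ($z{\left(L \right)} = - \frac{2}{5} + \frac{\left(-2\right) L^{2}}{5} = - \frac{2}{5} - \frac{2 L^{2}}{5}$)
$47 \left(110 + z{\left(n{\left(2 \right)} \right)}\right) = 47 \left(110 - \left(\frac{2}{5} + \frac{2 \left(16 \cdot 2\right)^{2}}{5}\right)\right) = 47 \left(110 - \left(\frac{2}{5} + \frac{2 \cdot 32^{2}}{5}\right)\right) = 47 \left(110 - 410\right) = 47 \left(-300\right) = -14100$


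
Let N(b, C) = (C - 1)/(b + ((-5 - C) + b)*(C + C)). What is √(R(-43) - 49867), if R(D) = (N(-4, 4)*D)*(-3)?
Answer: I*√1795341/6 ≈ 223.32*I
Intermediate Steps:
N(b, C) = (-1 + C)/(b + 2*C*(-5 + b - C)) (N(b, C) = (-1 + C)/(b + (-5 + b - C)*(2*C)) = (-1 + C)/(b + 2*C*(-5 + b - C)))
R(D) = D/12 (R(D) = (((1 - 1*4)/(-1*(-4) + 2*4² + 10*4 - 2*4*(-4)))*D)*(-3) = (((1 - 4)/(4 + 2*16 + 40 + 32))*D)*(-3) = ((-3/(4 + 32 + 40 + 32))*D)*(-3) = ((-3/108)*D)*(-3) = (((1/108)*(-3))*D)*(-3) = -D/36*(-3) = D/12)
√(R(-43) - 49867) = √((1/12)*(-43) - 49867) = √(-43/12 - 49867) = √(-598447/12) = I*√1795341/6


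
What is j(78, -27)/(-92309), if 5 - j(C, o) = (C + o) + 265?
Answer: 311/92309 ≈ 0.0033691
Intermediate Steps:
j(C, o) = -260 - C - o (j(C, o) = 5 - ((C + o) + 265) = 5 - (265 + C + o) = 5 + (-265 - C - o) = -260 - C - o)
j(78, -27)/(-92309) = (-260 - 1*78 - 1*(-27))/(-92309) = (-260 - 78 + 27)*(-1/92309) = -311*(-1/92309) = 311/92309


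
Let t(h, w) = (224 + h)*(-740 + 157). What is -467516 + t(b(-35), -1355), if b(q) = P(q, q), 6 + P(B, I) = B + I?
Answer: -553800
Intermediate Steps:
P(B, I) = -6 + B + I (P(B, I) = -6 + (B + I) = -6 + B + I)
b(q) = -6 + 2*q (b(q) = -6 + q + q = -6 + 2*q)
t(h, w) = -130592 - 583*h (t(h, w) = (224 + h)*(-583) = -130592 - 583*h)
-467516 + t(b(-35), -1355) = -467516 + (-130592 - 583*(-6 + 2*(-35))) = -467516 + (-130592 - 583*(-6 - 70)) = -467516 + (-130592 - 583*(-76)) = -467516 + (-130592 + 44308) = -467516 - 86284 = -553800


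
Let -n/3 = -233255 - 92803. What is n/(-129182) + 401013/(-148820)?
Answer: -98687758023/9612432620 ≈ -10.267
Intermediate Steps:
n = 978174 (n = -3*(-233255 - 92803) = -3*(-326058) = 978174)
n/(-129182) + 401013/(-148820) = 978174/(-129182) + 401013/(-148820) = 978174*(-1/129182) + 401013*(-1/148820) = -489087/64591 - 401013/148820 = -98687758023/9612432620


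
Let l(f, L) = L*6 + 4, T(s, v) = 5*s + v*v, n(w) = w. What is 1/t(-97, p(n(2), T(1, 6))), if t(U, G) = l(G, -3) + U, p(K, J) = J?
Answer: -1/111 ≈ -0.0090090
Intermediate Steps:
T(s, v) = v**2 + 5*s (T(s, v) = 5*s + v**2 = v**2 + 5*s)
l(f, L) = 4 + 6*L (l(f, L) = 6*L + 4 = 4 + 6*L)
t(U, G) = -14 + U (t(U, G) = (4 + 6*(-3)) + U = (4 - 18) + U = -14 + U)
1/t(-97, p(n(2), T(1, 6))) = 1/(-14 - 97) = 1/(-111) = -1/111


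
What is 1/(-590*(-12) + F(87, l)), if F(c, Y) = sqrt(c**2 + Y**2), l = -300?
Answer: 2360/16676277 - sqrt(10841)/16676277 ≈ 0.00013527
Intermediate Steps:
F(c, Y) = sqrt(Y**2 + c**2)
1/(-590*(-12) + F(87, l)) = 1/(-590*(-12) + sqrt((-300)**2 + 87**2)) = 1/(7080 + sqrt(90000 + 7569)) = 1/(7080 + sqrt(97569)) = 1/(7080 + 3*sqrt(10841))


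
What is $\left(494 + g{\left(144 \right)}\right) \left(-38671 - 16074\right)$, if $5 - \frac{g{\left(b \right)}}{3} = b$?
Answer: $-4215365$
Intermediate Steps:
$g{\left(b \right)} = 15 - 3 b$
$\left(494 + g{\left(144 \right)}\right) \left(-38671 - 16074\right) = \left(494 + \left(15 - 432\right)\right) \left(-38671 - 16074\right) = \left(494 + \left(15 - 432\right)\right) \left(-54745\right) = \left(494 - 417\right) \left(-54745\right) = 77 \left(-54745\right) = -4215365$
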